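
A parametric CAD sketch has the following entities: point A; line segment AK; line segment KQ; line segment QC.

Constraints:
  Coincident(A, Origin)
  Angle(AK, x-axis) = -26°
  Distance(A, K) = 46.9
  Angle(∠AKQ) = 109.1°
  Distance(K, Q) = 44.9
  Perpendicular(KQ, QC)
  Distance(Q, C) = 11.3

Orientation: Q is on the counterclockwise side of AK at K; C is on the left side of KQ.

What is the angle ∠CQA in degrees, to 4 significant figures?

53.66°

A is at the origin; AK runs at -26.0° with length 46.9, so K = 46.9·(cos -26.0°, sin -26.0°) = (42.15, -20.56). ∠AKQ = 109.1°, so KQ runs at -26.0° + (180° − 109.1°) = 44.90° from the x-axis; with |KQ| = 44.9, Q = K + 44.9·(cos 44.90°, sin 44.90°) = (73.96, 11.13). KQ is perpendicular to QC; with |QC| = 11.3 on the left of KQ, C = Q + 11.3·(-0.7059, 0.7083) = (65.98, 19.14). Then cos ∠CQA = QC·QA / (|QC||QA|), giving 53.66°.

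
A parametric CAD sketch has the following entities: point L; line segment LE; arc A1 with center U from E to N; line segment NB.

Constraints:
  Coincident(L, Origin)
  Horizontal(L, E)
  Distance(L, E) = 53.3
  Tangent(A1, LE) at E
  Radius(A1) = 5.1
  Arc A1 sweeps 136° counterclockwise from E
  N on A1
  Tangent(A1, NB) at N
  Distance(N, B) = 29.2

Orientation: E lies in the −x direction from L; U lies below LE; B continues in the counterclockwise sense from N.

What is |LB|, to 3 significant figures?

46.1

L is at the origin; LE is horizontal with |LE| = 53.3 and E on the −x side, so E = (-53.3, 0.00). A1 meets LE tangentially, so UE is at right angles to LE, so U = E + (0, -5.1) = (-53.3, -5.10). On A1, E sits at bearing 90° from U; a 136° counterclockwise sweep puts N at bearing 226°, so N = U + 5.1·(cos 226°, sin 226°) = (-56.8, -8.77). Since A1 is tangent to NB there, UN ⟂ NB, so NB runs along (−sin 226°, cos 226°); with |NB| = 29.2, B = (-35.8, -29.1). Then |LB| = |B − L| = 46.1.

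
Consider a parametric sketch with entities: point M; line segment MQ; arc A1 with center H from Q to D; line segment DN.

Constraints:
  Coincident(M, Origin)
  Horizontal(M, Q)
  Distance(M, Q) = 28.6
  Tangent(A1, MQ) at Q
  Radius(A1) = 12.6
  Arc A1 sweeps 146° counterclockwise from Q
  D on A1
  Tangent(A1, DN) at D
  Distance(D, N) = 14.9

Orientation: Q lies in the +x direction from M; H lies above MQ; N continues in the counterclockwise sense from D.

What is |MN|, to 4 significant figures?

39.08

M is at the origin; MQ is horizontal with |MQ| = 28.6 and Q on the +x side, so Q = (28.60, 0.000). The tangent condition forces HQ to be normal to MQ, so H = Q + (0, 12.6) = (28.60, 12.60). On A1, Q sits at bearing -90° from H; a 146° counterclockwise sweep puts D at bearing 56°, so D = H + 12.6·(cos 56°, sin 56°) = (35.65, 23.05). Since A1 is tangent to DN there, HD ⟂ DN, so DN runs along (−sin 56°, cos 56°); with |DN| = 14.9, N = (23.29, 31.38). Then |MN| = |N − M| = 39.08.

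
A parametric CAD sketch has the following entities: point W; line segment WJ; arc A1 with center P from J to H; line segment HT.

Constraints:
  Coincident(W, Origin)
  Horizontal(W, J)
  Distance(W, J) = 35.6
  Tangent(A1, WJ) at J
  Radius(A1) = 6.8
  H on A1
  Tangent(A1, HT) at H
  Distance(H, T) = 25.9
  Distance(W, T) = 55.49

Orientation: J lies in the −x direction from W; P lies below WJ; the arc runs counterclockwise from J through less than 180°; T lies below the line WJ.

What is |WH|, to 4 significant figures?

42.76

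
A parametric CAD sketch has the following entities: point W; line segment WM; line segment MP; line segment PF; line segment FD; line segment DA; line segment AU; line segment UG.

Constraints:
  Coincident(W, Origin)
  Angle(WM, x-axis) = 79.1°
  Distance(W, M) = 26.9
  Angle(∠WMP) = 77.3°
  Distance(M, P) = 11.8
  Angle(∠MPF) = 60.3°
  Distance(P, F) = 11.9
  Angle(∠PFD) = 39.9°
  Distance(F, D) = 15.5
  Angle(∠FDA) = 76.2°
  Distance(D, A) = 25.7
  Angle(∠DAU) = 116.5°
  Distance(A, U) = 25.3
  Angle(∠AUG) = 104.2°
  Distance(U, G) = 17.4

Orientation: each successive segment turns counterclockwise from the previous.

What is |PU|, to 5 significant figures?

33.484

∠FDA = 76.2° gives DA at -174.60° from the x-axis; with |DA| = 25.7, A = (-23.811, 28.813). ∠DAU = 116.5° gives AU at -111.10° from the x-axis; with |AU| = 25.3, U = (-32.919, 5.2090). Then |PU| = |U − P| = 33.484.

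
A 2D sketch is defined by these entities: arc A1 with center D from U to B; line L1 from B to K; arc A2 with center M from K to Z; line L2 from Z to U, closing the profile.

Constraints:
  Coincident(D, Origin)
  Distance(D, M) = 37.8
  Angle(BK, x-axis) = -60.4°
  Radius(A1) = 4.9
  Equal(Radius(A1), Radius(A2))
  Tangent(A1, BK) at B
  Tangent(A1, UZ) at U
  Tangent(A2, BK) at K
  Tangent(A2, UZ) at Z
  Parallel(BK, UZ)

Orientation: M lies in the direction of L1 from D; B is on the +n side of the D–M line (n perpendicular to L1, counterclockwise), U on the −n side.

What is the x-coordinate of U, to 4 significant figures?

-4.261

D is at the origin and M lies 37.8 along u from D, so M = 37.8·u = (18.67, -32.87). Tangency of A1 to both parallel lines with radius 4.9 puts B and U at D ± 4.9·n: B = (4.261, 2.420), U = (-4.261, -2.420). So U.x = -4.261.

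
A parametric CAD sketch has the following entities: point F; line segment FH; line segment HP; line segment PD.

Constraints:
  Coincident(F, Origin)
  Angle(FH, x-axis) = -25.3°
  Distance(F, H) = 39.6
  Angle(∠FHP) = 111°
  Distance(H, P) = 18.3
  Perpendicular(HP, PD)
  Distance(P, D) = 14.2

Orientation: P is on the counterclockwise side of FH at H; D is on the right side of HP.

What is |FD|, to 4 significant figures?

60.61

∠FHP = 111.0°, so HP runs at -25.3° + (180° − 111.0°) = 43.70° from the x-axis; with |HP| = 18.3, P = H + 18.3·(cos 43.70°, sin 43.70°) = (49.03, -4.280). HP ⟂ PD; with |PD| = 14.2 on the right of HP, D = P + 14.2·(0.6909, -0.7230) = (58.84, -14.55). Then |FD| = |D − F| = 60.61.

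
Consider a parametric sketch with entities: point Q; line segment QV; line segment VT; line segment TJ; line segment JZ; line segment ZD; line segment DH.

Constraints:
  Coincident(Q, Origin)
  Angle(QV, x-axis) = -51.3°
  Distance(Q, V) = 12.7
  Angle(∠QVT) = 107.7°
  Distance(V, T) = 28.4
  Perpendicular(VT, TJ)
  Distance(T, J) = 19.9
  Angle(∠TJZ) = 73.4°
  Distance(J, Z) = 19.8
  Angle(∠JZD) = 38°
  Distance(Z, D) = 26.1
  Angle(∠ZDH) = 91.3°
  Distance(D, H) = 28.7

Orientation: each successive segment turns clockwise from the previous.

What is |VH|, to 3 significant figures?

54.6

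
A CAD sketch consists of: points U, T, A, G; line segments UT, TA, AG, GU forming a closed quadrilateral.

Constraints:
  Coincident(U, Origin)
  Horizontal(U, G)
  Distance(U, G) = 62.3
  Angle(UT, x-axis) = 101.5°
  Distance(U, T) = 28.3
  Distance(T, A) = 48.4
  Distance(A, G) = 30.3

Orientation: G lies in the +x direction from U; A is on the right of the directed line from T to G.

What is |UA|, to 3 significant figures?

32.2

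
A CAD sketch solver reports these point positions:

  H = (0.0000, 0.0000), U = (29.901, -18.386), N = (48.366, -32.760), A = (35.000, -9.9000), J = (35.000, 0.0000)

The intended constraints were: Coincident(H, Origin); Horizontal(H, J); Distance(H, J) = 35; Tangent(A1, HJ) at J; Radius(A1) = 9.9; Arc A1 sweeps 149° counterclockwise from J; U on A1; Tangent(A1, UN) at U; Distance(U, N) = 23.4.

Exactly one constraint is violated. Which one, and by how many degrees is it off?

Tangent(A1, UN) at U — off by 6.90°.

H = (0.00, 0.00) ✓; H.y = 0.00, J.y = 0.00 ✓; |HJ| = 35.00 ✓; ∠(AJ, JH) = 90.00° ✓; |AJ| = 9.900 ✓; bearing(A→U) − bearing(A→J) = 149.0° ✓; |AU| = 9.900 ✓; ∠(AU, UN) = 96.90° ✗; |UN| = 23.40 ✓.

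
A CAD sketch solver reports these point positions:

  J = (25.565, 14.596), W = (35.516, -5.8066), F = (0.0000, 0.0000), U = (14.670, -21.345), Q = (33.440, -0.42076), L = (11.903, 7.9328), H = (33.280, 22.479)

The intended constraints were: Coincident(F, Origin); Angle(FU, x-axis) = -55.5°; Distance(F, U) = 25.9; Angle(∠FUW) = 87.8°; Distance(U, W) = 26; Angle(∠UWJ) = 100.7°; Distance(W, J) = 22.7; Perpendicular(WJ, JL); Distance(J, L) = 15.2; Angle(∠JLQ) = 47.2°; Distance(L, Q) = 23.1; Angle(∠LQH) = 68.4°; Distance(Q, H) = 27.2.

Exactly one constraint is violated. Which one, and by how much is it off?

Distance(Q, H) = 27.2 — off by 4.30.

F = (0.00, 0.00) ✓; FU at -55.50° ✓; |FU| = 25.90 ✓; ∠FUW = 87.80° ✓; |UW| = 26.00 ✓; ∠UWJ = 100.7° ✓; |WJ| = 22.70 ✓; ∠(WJ, JL) = 90.00° ✓; |JL| = 15.20 ✓; ∠JLQ = 47.20° ✓; |LQ| = 23.10 ✓; ∠LQH = 68.40° ✓; |QH| = 22.90 ✗.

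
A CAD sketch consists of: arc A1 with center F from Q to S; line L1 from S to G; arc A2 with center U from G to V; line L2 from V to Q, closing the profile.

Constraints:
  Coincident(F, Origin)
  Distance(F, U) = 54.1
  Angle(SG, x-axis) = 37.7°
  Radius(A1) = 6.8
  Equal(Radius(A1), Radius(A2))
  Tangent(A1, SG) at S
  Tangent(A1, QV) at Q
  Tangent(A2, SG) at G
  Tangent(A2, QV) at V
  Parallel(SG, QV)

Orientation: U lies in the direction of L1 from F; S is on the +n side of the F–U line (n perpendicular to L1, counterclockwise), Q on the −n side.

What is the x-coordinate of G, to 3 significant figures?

38.6

The slot axis is L1's direction at 37.7°, so u = (cos 37.7°, sin 37.7°) = (0.791, 0.612) and n = (−sin 37.7°, cos 37.7°) = (-0.612, 0.791). F is at the origin and U lies 54.1 along u from F, so U = 54.1·u = (42.8, 33.1). Tangency of A1 to both parallel lines with radius 6.8 puts S and Q at F ± 6.8·n: S = (-4.16, 5.38), Q = (4.16, -5.38). Equal radii place G and V the same way about U: G = U + 6.8·n = (38.6, 38.5), V = U − 6.8·n = (47.0, 27.7). So G.x = 38.6.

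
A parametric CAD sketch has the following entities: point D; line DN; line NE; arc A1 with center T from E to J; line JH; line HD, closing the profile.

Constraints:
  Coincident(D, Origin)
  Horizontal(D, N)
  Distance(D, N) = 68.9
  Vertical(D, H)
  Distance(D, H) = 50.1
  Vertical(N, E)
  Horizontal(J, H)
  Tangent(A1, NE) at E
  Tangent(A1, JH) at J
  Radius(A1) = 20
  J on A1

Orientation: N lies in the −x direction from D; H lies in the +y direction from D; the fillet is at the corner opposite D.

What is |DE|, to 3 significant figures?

75.2

The virtual corner opposite D is at (-68.9, 50.1). The tangent condition forces TE to be normal to NE and A1 meets JH tangentially, so TJ is at right angles to JH, with radius 20.0, so the center T sits 20.0 in from both sides at T = (-48.9, 30.1). That places the tangent points at E = (-68.9, 30.1) on NE and J = (-48.9, 50.1) on JH. Then |DE| = |E − D| = 75.2.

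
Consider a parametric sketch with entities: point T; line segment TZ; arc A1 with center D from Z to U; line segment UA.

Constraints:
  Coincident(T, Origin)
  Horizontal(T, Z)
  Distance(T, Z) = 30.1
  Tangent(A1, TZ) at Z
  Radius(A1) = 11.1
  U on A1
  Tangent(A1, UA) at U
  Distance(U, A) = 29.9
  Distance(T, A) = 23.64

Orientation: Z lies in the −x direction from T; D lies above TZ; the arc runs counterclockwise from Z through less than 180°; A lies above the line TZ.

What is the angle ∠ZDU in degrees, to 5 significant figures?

43.495°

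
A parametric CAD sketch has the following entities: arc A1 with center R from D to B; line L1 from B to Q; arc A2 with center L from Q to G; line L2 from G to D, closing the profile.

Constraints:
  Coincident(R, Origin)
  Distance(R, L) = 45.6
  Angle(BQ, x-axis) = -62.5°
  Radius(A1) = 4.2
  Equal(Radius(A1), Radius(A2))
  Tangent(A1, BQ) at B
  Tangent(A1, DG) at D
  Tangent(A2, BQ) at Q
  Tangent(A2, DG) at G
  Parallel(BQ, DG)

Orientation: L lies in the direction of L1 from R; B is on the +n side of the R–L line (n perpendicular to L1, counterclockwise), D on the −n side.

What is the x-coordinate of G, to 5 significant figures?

17.330

Tangency of A1 to both parallel lines with radius 4.2 puts B and D at R ± 4.2·n: B = (3.7254, 1.9393), D = (-3.7254, -1.9393). Equal radii place Q and G the same way about L: Q = L + 4.2·n = (24.781, -38.508), G = L − 4.2·n = (17.330, -42.387). So G.x = 17.330.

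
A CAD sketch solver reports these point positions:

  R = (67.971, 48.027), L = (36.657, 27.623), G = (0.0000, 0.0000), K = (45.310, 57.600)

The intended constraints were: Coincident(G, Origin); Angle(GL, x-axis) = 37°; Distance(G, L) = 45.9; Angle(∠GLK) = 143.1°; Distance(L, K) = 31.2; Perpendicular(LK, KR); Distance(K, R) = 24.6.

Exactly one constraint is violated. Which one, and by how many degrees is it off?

Perpendicular(LK, KR) — off by 6.80°.

G = (0.00, 0.00) ✓; GL at 37.00° ✓; |GL| = 45.90 ✓; ∠GLK = 143.1° ✓; |LK| = 31.20 ✓; ∠(LK, KR) = 96.80° ✗; |KR| = 24.60 ✓.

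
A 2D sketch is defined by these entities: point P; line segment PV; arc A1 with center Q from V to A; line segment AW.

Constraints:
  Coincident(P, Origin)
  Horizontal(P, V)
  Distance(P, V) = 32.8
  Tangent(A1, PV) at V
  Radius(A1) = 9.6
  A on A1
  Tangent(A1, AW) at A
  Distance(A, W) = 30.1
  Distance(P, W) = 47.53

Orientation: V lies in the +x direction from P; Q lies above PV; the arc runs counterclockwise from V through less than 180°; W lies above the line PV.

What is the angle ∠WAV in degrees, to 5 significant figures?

119.23°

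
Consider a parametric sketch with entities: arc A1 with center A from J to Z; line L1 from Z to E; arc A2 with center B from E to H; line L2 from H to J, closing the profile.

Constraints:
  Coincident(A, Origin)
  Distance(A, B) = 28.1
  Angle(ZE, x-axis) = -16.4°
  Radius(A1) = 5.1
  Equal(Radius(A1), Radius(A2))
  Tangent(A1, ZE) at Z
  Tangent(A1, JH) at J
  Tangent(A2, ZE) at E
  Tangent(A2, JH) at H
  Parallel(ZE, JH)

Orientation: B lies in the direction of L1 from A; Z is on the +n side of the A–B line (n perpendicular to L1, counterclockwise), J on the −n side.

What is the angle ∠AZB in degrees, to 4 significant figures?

79.71°

The slot axis is L1's direction at -16.4°, so u = (cos -16.4°, sin -16.4°) = (0.9593, -0.2823) and n = (−sin -16.4°, cos -16.4°) = (0.2823, 0.9593). A is at the origin and B lies 28.1 along u from A, so B = 28.1·u = (26.96, -7.934). Tangency of A1 to both parallel lines with radius 5.1 puts Z and J at A ± 5.1·n: Z = (1.440, 4.893), J = (-1.440, -4.893). Then cos ∠AZB = ZA·ZB / (|ZA||ZB|), giving 79.71°.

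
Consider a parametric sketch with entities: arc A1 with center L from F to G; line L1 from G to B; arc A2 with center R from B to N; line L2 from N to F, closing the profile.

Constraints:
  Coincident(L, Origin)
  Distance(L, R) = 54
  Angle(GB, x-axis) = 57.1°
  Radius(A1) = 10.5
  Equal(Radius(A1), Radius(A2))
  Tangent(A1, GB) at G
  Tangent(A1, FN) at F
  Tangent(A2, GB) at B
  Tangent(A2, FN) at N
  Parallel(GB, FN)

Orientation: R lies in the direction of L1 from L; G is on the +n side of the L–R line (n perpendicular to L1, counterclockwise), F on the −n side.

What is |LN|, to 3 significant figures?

55.0

The slot axis is L1's direction at 57.1°, so u = (cos 57.1°, sin 57.1°) = (0.543, 0.840) and n = (−sin 57.1°, cos 57.1°) = (-0.840, 0.543). L is at the origin and R lies 54.0 along u from L, so R = 54.0·u = (29.3, 45.3). Tangency of A1 to both parallel lines with radius 10.5 puts G and F at L ± 10.5·n: G = (-8.82, 5.70), F = (8.82, -5.70). Equal radii place B and N the same way about R: B = R + 10.5·n = (20.5, 51.0), N = R − 10.5·n = (38.1, 39.6). Then |LN| = |N − L| = 55.0.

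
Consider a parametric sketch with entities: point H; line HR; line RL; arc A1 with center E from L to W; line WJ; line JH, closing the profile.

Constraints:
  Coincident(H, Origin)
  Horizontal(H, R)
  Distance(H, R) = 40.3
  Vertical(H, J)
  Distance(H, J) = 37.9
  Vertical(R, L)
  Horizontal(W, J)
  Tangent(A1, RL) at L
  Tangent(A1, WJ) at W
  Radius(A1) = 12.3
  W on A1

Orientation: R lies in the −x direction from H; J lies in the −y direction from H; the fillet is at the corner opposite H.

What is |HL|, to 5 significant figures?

47.744

H is at the origin; HR is horizontal with |HR| = 40.3 and R on the −x side, so R = (-40.300, 0.0000). HJ is vertical with |HJ| = 37.9 and J on the −y side, so J = (0.0000, -37.900). The virtual corner opposite H is at (-40.300, -37.900). Since A1 is tangent to RL there, EL ⟂ RL and since A1 is tangent to WJ there, EW ⟂ WJ, with radius 12.3, so the center E sits 12.3 in from both sides at E = (-28.000, -25.600). That places the tangent points at L = (-40.300, -25.600) on RL and W = (-28.000, -37.900) on WJ. Then |HL| = |L − H| = 47.744.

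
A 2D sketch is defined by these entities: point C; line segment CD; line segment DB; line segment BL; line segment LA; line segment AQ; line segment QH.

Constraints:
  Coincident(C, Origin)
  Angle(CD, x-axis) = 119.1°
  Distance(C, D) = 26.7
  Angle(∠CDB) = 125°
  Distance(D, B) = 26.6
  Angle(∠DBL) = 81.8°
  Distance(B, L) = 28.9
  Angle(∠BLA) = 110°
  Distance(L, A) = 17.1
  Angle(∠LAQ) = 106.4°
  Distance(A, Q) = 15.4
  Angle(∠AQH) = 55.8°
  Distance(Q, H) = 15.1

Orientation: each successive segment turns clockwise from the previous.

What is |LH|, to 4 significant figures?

12.38

∠LAQ = 106.4° gives AQ at -177.7° from the x-axis; with |AQ| = 15.4, Q = (3.011, 13.85). ∠AQH = 55.8° gives QH at 58.10° from the x-axis; with |QH| = 15.1, H = (10.99, 26.67). Then |LH| = |H − L| = 12.38.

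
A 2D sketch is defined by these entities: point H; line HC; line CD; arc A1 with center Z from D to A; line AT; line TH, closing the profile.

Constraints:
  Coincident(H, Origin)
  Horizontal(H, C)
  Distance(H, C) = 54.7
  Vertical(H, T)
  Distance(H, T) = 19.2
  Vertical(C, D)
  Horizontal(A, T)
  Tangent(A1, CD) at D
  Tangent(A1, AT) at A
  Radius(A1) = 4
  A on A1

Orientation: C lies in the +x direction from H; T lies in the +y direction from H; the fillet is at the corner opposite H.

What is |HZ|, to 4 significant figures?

52.93

H is at the origin; H and C share the same y with |HC| = 54.7 and C on the +x side, so C = (54.70, 0.000). H and T share the same x with |HT| = 19.2 and T on the +y side, so T = (0.000, 19.20). The virtual corner opposite H is at (54.70, 19.20). A1 meets CD tangentially, so ZD is at right angles to CD and the tangent condition forces ZA to be normal to AT, with radius 4.0, so the center Z sits 4.0 in from both sides at Z = (50.70, 15.20). Then |HZ| = |Z − H| = 52.93.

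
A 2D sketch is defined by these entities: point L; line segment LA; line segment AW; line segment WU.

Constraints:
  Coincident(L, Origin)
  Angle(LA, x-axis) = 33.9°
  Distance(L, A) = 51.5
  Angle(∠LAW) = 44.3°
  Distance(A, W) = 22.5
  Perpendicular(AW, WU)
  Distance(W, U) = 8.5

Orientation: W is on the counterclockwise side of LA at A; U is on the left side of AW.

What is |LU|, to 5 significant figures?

30.995

L is at the origin; LA runs at 33.9° with length 51.5, so A = 51.5·(cos 33.9°, sin 33.9°) = (42.746, 28.724). ∠LAW = 44.3°, so AW runs at 33.9° + (180° − 44.3°) = 169.60° from the x-axis; with |AW| = 22.5, W = A + 22.5·(cos 169.60°, sin 169.60°) = (20.615, 32.786). The perpendicularity gives WU at right angles to AW; with |WU| = 8.5 on the left of AW, U = W + 8.5·(-0.18052, -0.98357) = (19.081, 24.425). Then |LU| = |U − L| = 30.995.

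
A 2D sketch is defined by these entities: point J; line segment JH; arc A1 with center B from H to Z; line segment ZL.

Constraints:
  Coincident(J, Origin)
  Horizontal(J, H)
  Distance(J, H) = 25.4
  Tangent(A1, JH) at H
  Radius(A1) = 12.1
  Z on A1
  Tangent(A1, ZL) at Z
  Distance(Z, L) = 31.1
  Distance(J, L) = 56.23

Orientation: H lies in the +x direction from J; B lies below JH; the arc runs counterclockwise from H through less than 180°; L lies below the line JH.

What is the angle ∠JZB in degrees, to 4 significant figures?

91.27°

Checks: |BZ| = 12.10 ✓; ∠(BZ, ZL) = 90.00° ✓; |ZL| = 31.10 ✓; |JL| = 56.23 ✓.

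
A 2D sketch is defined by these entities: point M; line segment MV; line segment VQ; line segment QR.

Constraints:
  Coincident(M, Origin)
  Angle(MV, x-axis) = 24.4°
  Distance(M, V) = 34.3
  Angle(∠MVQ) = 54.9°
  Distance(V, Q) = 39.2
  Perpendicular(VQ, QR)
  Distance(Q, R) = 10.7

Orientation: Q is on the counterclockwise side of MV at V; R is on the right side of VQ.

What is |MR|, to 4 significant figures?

43.38

∠MVQ = 54.9°, so VQ runs at 24.4° + (180° − 54.9°) = 149.5° from the x-axis; with |VQ| = 39.2, Q = V + 39.2·(cos 149.5°, sin 149.5°) = (-2.539, 34.06). The perpendicularity gives QR at right angles to VQ; with |QR| = 10.7 on the right of VQ, R = Q + 10.7·(0.5075, 0.8616) = (2.891, 43.28). Then |MR| = |R − M| = 43.38.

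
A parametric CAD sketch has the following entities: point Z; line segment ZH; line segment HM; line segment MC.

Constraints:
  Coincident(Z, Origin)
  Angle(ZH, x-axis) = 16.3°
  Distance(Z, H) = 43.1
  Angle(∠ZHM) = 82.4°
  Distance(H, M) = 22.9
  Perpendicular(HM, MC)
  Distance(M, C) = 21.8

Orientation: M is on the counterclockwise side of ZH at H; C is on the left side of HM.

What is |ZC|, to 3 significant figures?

27.1

∠ZHM = 82.4°, so HM runs at 16.3° + (180° − 82.4°) = 114° from the x-axis; with |HM| = 22.9, M = H + 22.9·(cos 114°, sin 114°) = (32.1, 33.0). HM ⟂ MC; with |MC| = 21.8 on the left of HM, C = M + 21.8·(-0.914, -0.405) = (12.2, 24.2). Then |ZC| = |C − Z| = 27.1.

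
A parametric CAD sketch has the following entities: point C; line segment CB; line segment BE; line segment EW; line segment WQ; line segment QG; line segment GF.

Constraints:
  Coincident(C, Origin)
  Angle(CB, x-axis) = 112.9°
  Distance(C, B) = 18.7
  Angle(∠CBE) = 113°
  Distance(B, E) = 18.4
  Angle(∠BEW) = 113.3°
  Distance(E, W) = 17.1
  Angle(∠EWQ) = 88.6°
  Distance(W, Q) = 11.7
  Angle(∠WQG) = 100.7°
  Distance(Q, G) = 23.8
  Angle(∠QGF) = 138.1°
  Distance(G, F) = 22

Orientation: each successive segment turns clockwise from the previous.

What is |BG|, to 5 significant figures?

1.4855

C is at the origin; CB runs at 112.9° with length 18.7, so B = (-7.2766, 17.226). ∠CBE = 113.0° gives BE at 45.900° from the x-axis; with |BE| = 18.4, E = (5.5282, 30.440). ∠BEW = 113.3° gives EW at -20.800° from the x-axis; with |EW| = 17.1, W = (21.514, 24.367). ∠EWQ = 88.6° gives WQ at -112.20° from the x-axis; with |WQ| = 11.7, Q = (17.093, 13.535). ∠WQG = 100.7° gives QG at 168.50° from the x-axis; with |QG| = 23.8, G = (-6.2292, 18.280). Then |BG| = |G − B| = 1.4855.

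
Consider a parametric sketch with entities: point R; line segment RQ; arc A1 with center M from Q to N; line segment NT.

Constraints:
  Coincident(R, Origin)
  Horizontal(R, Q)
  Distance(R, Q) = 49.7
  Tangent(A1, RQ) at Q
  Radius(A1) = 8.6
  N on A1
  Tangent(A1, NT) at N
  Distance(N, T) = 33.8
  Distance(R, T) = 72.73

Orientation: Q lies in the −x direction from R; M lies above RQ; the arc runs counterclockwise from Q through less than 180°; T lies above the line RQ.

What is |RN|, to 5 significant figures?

44.202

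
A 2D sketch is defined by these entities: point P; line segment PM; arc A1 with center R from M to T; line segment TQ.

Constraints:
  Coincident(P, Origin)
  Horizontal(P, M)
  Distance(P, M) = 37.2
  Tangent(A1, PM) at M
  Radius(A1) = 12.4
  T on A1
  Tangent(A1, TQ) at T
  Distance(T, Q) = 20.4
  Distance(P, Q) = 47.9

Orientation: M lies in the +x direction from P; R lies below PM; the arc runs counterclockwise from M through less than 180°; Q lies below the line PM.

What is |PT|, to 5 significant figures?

30.248

P is at the origin; P and M share the same y with |PM| = 37.2 and M on the +x side, so M = (37.200, 0.0000). A1 meets PM tangentially, so RM is at right angles to PM, so R = M + (0, -12.4) = (37.200, -12.400). Since RT ⟂ TQ (tangency), |RQ| = √(12.4² + 20.4²) = 23.873 regardless of where T sits on A1. So Q lies on both circle(P, 47.9) and circle(R, 23.873); the below-PM intersection is Q = (31.949, -35.688). T is the foot of the tangent from Q: T = (25.447, -16.352).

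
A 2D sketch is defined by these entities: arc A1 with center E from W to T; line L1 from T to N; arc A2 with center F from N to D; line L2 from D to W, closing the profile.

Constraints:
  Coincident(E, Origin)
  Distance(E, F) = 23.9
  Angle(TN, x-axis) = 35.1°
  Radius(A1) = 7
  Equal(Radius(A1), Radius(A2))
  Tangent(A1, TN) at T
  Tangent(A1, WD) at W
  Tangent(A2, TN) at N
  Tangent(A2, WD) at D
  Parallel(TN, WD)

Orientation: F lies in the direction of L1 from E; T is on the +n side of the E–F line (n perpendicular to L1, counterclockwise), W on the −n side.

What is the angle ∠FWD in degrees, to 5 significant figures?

16.325°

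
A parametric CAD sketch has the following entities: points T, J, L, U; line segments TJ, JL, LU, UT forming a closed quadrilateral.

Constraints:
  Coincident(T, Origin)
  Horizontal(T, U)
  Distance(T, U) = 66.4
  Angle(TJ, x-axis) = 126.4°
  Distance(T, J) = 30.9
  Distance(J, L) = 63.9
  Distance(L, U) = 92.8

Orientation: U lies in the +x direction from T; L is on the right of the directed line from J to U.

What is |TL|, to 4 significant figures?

42.89

Checks: |JL| = 63.90 ✓; |LU| = 92.80 ✓.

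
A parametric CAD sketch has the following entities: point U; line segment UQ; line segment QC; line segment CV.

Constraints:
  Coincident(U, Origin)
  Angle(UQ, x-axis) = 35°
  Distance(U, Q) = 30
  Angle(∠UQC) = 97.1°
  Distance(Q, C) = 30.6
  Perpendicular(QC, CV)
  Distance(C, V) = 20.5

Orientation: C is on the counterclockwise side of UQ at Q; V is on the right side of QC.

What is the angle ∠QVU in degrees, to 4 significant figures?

21.87°

U is at the origin; UQ runs at 35.0° with length 30.0, so Q = 30.0·(cos 35.0°, sin 35.0°) = (24.57, 17.21). ∠UQC = 97.1°, so QC runs at 35.0° + (180° − 97.1°) = 117.9° from the x-axis; with |QC| = 30.6, C = Q + 30.6·(cos 117.9°, sin 117.9°) = (10.26, 44.25). QC is perpendicular to CV; with |CV| = 20.5 on the right of QC, V = C + 20.5·(0.8838, 0.4679) = (28.37, 53.84). Then cos ∠QVU = VQ·VU / (|VQ||VU|), giving 21.87°.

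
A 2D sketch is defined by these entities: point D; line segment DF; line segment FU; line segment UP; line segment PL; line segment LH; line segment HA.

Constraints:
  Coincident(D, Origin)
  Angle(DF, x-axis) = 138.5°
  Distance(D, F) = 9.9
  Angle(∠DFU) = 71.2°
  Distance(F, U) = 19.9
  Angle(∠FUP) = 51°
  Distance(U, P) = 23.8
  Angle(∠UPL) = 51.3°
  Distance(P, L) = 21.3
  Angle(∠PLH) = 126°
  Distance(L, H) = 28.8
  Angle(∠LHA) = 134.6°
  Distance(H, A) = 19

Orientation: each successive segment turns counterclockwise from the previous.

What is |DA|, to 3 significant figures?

49.1

∠PLH = 126.0° gives LH at -161° from the x-axis; with |LH| = 28.8, H = (-36.9, -2.28). ∠LHA = 134.6° gives HA at -116° from the x-axis; with |HA| = 19.0, A = (-45.1, -19.4). Then |DA| = |A − D| = 49.1.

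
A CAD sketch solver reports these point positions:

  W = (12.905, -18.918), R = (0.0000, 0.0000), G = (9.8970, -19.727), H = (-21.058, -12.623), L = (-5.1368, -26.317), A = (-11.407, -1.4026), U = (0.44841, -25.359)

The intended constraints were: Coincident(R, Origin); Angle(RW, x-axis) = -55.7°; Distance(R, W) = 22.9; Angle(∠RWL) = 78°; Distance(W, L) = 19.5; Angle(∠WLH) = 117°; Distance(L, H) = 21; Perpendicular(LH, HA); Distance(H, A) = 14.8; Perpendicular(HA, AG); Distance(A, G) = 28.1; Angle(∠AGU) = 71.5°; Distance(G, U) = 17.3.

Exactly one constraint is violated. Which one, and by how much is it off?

Distance(G, U) = 17.3 — off by 6.30.

R = (0.00, 0.00) ✓; RW at -55.70° ✓; |RW| = 22.90 ✓; ∠RWL = 78.00° ✓; |WL| = 19.50 ✓; ∠WLH = 117.0° ✓; |LH| = 21.00 ✓; ∠(LH, HA) = 90.00° ✓; |HA| = 14.80 ✓; ∠(HA, AG) = 90.00° ✓; |AG| = 28.10 ✓; ∠AGU = 71.50° ✓; |GU| = 11.00 ✗.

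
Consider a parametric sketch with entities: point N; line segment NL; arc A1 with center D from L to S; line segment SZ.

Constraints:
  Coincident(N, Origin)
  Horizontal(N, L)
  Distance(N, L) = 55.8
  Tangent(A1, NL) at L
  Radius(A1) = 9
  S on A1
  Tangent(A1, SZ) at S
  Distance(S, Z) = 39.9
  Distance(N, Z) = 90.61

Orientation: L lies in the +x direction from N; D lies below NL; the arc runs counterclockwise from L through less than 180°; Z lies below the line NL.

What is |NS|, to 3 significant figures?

52.5

Checks: |DS| = 9.000 ✓; ∠(DS, SZ) = 90.00° ✓; |SZ| = 39.90 ✓; |NZ| = 90.61 ✓.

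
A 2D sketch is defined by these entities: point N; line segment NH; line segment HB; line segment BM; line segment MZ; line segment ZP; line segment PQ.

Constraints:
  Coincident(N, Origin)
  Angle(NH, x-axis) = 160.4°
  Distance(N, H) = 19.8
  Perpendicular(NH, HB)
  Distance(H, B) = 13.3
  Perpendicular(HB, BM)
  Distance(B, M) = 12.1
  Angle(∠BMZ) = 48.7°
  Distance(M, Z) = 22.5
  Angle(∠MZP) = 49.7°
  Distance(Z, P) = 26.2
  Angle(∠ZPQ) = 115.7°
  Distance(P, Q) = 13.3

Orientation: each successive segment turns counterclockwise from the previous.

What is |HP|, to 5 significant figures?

23.265

N is at the origin; NH runs at 160.4° with length 19.8, so H = (-18.653, 6.6419). NH ⟂ HB, so HB runs at -109.60°; with |HB| = 13.3, B = (-23.114, -5.8874). The perpendicularity gives BM at right angles to HB, so BM runs at -19.600°; with |BM| = 12.1, M = (-11.715, -9.9464). ∠BMZ = 48.7° gives MZ at 111.70° from the x-axis; with |MZ| = 22.5, Z = (-20.035, 10.959). ∠MZP = 49.7° gives ZP at -118.00° from the x-axis; with |ZP| = 26.2, P = (-32.335, -12.174). Then |HP| = |P − H| = 23.265.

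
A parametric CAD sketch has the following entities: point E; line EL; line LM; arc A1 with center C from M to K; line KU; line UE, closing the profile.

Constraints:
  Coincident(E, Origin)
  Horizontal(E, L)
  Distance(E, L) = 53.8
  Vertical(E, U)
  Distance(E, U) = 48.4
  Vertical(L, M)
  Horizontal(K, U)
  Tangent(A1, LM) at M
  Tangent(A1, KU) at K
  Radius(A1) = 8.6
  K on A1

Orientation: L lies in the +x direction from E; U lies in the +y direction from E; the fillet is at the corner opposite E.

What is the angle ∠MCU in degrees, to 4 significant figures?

169.2°

E is at the origin; E and L share the same y with |EL| = 53.8 and L on the +x side, so L = (53.80, 0.000). E and U share the same x with |EU| = 48.4 and U on the +y side, so U = (0.000, 48.40). The virtual corner opposite E is at (53.80, 48.40). A1 meets LM tangentially, so CM is at right angles to LM and tangency of A1 to KU means the radius CK is perpendicular to KU, with radius 8.6, so the center C sits 8.6 in from both sides at C = (45.20, 39.80). That places the tangent points at M = (53.80, 39.80) on LM and K = (45.20, 48.40) on KU. Then cos ∠MCU = CM·CU / (|CM||CU|), giving 169.2°.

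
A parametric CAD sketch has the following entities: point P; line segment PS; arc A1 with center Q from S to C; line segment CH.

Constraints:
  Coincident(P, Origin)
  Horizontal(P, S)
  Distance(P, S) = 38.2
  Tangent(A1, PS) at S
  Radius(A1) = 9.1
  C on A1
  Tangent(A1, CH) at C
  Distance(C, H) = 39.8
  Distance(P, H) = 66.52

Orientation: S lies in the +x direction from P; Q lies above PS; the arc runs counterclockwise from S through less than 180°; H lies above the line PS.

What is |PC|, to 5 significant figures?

48.269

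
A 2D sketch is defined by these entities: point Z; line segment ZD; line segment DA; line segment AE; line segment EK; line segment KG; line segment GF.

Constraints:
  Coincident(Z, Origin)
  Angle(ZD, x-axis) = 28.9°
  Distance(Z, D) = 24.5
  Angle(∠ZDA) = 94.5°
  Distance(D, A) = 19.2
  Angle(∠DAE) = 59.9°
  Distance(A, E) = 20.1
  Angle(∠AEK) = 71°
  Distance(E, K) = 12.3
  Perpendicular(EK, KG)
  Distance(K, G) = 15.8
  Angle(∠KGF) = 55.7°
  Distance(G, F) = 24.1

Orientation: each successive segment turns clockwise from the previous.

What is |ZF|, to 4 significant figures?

17.91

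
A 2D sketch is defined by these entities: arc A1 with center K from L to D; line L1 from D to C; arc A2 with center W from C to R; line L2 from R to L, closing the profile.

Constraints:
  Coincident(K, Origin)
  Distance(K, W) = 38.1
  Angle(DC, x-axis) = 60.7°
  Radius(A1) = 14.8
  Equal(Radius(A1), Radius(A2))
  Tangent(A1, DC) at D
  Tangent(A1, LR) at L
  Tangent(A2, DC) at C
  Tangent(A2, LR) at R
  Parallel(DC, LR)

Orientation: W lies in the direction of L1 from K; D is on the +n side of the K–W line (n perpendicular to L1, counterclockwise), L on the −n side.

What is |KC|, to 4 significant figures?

40.87

The slot axis is L1's direction at 60.7°, so u = (cos 60.7°, sin 60.7°) = (0.4894, 0.8721) and n = (−sin 60.7°, cos 60.7°) = (-0.8721, 0.4894). K is at the origin and W lies 38.1 along u from K, so W = 38.1·u = (18.65, 33.23). Tangency of A1 to both parallel lines with radius 14.8 puts D and L at K ± 14.8·n: D = (-12.91, 7.243), L = (12.91, -7.243). Equal radii place C and R the same way about W: C = W + 14.8·n = (5.739, 40.47), R = W − 14.8·n = (31.55, 25.98). Then |KC| = |C − K| = 40.87.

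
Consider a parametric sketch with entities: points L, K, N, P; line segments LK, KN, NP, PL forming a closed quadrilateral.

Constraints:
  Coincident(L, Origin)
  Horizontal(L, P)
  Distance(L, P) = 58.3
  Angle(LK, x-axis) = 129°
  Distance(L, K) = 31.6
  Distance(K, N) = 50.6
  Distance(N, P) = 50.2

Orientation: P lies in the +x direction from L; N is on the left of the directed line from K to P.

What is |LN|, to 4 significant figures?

49.13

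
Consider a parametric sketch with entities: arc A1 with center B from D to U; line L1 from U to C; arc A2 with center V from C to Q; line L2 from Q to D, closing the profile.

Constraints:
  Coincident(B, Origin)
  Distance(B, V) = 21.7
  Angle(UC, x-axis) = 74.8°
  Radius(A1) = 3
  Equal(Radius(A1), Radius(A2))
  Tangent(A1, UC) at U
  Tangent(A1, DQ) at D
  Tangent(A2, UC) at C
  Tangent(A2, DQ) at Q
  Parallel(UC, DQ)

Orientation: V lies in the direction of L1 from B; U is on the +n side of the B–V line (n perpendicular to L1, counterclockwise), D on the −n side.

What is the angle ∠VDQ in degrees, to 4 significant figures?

7.871°

The slot axis is L1's direction at 74.8°, so u = (cos 74.8°, sin 74.8°) = (0.2622, 0.9650) and n = (−sin 74.8°, cos 74.8°) = (-0.9650, 0.2622). B is at the origin and V lies 21.7 along u from B, so V = 21.7·u = (5.690, 20.94). Tangency of A1 to both parallel lines with radius 3.0 puts U and D at B ± 3.0·n: U = (-2.895, 0.7866), D = (2.895, -0.7866). Equal radii place C and Q the same way about V: C = V + 3.0·n = (2.794, 21.73), Q = V − 3.0·n = (8.585, 20.15). Then cos ∠VDQ = DV·DQ / (|DV||DQ|), giving 7.871°.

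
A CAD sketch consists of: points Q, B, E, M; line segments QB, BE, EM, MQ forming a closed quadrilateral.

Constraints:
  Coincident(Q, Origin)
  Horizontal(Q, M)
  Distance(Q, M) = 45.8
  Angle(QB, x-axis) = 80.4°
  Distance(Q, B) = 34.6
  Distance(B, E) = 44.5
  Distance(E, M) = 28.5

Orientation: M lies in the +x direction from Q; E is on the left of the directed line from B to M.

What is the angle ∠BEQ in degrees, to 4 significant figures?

37.12°

Checks: |BE| = 44.50 ✓; |EM| = 28.50 ✓.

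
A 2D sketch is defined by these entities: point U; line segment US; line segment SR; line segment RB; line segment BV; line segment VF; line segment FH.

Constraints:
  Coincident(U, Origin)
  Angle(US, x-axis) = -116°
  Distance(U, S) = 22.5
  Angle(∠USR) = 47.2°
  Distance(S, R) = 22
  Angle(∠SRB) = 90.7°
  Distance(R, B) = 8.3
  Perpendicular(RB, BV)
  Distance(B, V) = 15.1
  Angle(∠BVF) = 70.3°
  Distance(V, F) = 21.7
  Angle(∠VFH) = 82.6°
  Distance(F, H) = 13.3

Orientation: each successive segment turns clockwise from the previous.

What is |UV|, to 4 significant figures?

11.53

U is at the origin; US runs at -116.0° with length 22.5, so S = (-9.863, -20.22). ∠USR = 47.2° gives SR at 111.2° from the x-axis; with |SR| = 22.0, R = (-17.82, 0.2883). ∠SRB = 90.7° gives RB at 21.90° from the x-axis; with |RB| = 8.3, B = (-10.12, 3.384). RB ⟂ BV, so BV runs at -68.10°; with |BV| = 15.1, V = (-4.486, -10.63). Then |UV| = |V − U| = 11.53.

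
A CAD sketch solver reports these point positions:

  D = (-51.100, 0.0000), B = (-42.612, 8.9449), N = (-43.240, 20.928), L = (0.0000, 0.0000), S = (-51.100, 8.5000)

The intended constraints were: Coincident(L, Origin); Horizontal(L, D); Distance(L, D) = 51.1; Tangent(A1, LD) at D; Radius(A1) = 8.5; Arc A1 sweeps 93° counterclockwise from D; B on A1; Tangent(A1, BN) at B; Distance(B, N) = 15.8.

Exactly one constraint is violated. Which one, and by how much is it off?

Distance(B, N) = 15.8 — off by 3.80.

L = (0.00, 0.00) ✓; L.y = 0.00, D.y = 0.00 ✓; |LD| = 51.10 ✓; ∠(SD, DL) = 90.00° ✓; |SD| = 8.500 ✓; bearing(S→B) − bearing(S→D) = 93.00° ✓; |SB| = 8.500 ✓; ∠(SB, BN) = 90.00° ✓; |BN| = 12.00 ✗.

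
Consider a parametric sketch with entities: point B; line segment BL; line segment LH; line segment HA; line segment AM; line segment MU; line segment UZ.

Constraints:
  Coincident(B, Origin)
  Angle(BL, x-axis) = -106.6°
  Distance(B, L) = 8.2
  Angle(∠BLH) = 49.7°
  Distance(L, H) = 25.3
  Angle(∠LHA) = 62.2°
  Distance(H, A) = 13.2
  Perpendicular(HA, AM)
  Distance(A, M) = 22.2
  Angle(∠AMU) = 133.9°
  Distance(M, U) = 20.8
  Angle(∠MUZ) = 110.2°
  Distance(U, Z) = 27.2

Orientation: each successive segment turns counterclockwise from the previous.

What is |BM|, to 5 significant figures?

7.6112

∠LHA = 62.2° gives HA at 141.50° from the x-axis; with |HA| = 13.2, A = (10.493, 10.528). The perpendicularity gives AM at right angles to HA, so AM runs at -128.50°; with |AM| = 22.2, M = (-3.3266, -6.8457). Then |BM| = |M − B| = 7.6112.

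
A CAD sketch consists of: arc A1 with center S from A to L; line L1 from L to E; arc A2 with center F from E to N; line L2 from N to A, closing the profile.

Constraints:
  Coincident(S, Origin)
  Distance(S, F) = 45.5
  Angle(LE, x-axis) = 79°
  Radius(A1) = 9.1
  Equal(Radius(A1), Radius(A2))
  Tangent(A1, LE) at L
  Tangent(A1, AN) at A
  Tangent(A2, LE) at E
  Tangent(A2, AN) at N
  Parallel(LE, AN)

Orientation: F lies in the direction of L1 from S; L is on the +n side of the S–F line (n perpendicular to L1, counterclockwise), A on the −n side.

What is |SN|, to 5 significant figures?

46.401

Tangency of A1 to both parallel lines with radius 9.1 puts L and A at S ± 9.1·n: L = (-8.9328, 1.7364), A = (8.9328, -1.7364). Equal radii place E and N the same way about F: E = F + 9.1·n = (-0.25100, 46.400), N = F − 9.1·n = (17.615, 42.928). Then |SN| = |N − S| = 46.401.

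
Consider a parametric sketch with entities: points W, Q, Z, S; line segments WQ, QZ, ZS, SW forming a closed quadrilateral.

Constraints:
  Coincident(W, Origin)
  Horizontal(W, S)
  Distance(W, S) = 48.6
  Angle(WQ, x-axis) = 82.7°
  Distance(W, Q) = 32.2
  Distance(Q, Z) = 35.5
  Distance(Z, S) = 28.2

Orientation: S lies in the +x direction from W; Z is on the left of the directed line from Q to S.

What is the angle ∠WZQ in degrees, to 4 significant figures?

42.83°

W is at the origin; W and S share the same y with |WS| = 48.6 and S in +x, so S = (48.6, 0). WQ runs at 82.7° with |WQ| = 32.2, so Q = (4.091, 31.94). Z is determined by |QZ| = 35.5 and |ZS| = 28.2 together: it lies at the intersection of circle(Q, 35.5) and circle(S, 28.2). With |QS| = 54.78, the foot of the radical line on QS is 31.64 from Q and the perpendicular offset is √(35.5² − 31.64²) = 16.11. Taking the left-of-QS solution: Z = (39.18, 26.58).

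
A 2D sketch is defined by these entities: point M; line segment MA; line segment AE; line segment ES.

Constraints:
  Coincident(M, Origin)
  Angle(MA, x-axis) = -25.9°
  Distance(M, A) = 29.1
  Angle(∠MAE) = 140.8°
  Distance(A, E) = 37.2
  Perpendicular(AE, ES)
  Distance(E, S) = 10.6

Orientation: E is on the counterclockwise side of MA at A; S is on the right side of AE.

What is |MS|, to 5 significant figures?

66.413

∠MAE = 140.8°, so AE runs at -25.9° + (180° − 140.8°) = 13.300° from the x-axis; with |AE| = 37.2, E = A + 37.2·(cos 13.300°, sin 13.300°) = (62.379, -4.1531). AE ⟂ ES; with |ES| = 10.6 on the right of AE, S = E + 10.6·(0.23005, -0.97318) = (64.818, -14.469). Then |MS| = |S − M| = 66.413.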